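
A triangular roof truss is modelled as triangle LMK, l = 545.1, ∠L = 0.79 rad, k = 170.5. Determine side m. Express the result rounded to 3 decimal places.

Law of sines: sin K = k·sin L/l ≈ 0.22219.
Since l ≥ k, only the acute value applies: ∠K ≈ 0.224 rad.
Then ∠M = π − ∠L − ∠K ≈ 2.128 rad.
Law of sines gives m = l·sin M/sin L ≈ 651.48.

651.480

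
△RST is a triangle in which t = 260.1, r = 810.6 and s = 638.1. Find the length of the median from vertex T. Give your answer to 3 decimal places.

Median from T: ½√(2·r² + 2·s² − t²) ≈ 717.78.

m_T ≈ 717.781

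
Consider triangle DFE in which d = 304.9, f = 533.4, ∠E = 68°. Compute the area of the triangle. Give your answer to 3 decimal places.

area ≈ 75395.652

Area = ½·d·f·sin E ≈ 75396.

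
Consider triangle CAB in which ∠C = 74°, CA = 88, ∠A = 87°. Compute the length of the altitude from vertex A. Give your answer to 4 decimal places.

h_A ≈ 84.5910

The third angle is ∠B = 180° − ∠C − ∠A = 19.00°.
Law of sines: AB = CA·sin C/sin B ≈ 259.83.
Law of sines: BC = CA·sin A/sin B ≈ 269.93.
Area = ½·CA·AB·sin A ≈ 11417.
The altitude from A has length 2·area/BC ≈ 84.591.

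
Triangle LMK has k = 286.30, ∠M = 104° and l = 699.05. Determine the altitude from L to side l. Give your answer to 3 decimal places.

By the law of cosines, m² = k² + l² − 2·k·l·cos M = 6.6747e+05, so m ≈ 816.99.
Area = ½·k·l·sin M ≈ 97097.
The altitude from L has length 2·area/l ≈ 277.8.

h_L ≈ 277.796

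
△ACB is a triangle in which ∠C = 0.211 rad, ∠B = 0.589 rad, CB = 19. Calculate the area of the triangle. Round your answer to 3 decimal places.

area ≈ 29.276

The third angle is ∠A = π − ∠C − ∠B = 2.342 rad.
Law of sines: BA = CB·sin C/sin A ≈ 5.5472.
Law of sines: AC = CB·sin B/sin A ≈ 14.714.
Area = ½·CB·BA·sin B ≈ 29.276.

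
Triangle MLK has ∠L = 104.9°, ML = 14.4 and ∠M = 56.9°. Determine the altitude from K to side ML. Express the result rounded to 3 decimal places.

h_K ≈ 37.324

The third angle is ∠K = 180° − ∠M − ∠L = 18.20°.
Law of sines: LK = ML·sin M/sin K ≈ 38.622.
Law of sines: KM = ML·sin L/sin K ≈ 44.554.
Area = ½·ML·LK·sin L ≈ 268.73.
The altitude from K has length 2·area/ML ≈ 37.324.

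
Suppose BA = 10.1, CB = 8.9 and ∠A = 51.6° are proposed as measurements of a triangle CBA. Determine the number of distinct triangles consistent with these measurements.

2

BA·sin A = 10.1·sin(51.6°) ≈ 7.915.
Since BA sin A < CB < BA (7.915 < 8.9 < 10.1), two triangles exist.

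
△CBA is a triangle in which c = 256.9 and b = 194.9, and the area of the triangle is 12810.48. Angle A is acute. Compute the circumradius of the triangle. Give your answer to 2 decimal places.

R ≈ 130.90

From area = ½·c·b·sin A, we get sin A = 2·area/(c·b) ≈ 0.51170.
Taking the acute solution, ∠A ≈ 30.78°.
Law of cosines then gives a ≈ 133.97.
Circumradius = a/(2 sin A) ≈ 130.9.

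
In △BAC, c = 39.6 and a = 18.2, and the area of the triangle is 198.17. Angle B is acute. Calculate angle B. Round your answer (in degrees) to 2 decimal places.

33.36

From area = ½·a·c·sin B, we get sin B = 2·area/(a·c) ≈ 0.54992.
Taking the acute solution, ∠B ≈ 33.36°.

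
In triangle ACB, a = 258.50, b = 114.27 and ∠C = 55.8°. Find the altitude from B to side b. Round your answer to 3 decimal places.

By the law of cosines, c² = b² + a² − 2·b·a·cos C = 46673, so c ≈ 216.04.
Area = ½·b·a·sin C ≈ 12215.
The altitude from B has length 2·area/b ≈ 213.8.

h_B ≈ 213.800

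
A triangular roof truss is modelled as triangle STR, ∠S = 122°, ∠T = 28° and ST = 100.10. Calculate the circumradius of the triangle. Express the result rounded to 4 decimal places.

The third angle is ∠R = 180° − ∠S − ∠T = 30.00°.
Law of sines: TR = ST·sin S/sin R ≈ 169.78.
Law of sines: RS = ST·sin T/sin R ≈ 93.988.
Circumradius = ST/(2 sin R) ≈ 100.1.

100.1000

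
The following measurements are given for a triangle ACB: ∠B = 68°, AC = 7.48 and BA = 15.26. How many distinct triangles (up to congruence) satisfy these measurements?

0

BA·sin B = 15.26·sin(68°) ≈ 14.15.
Since AC = 7.48 < 14.15 = BA sin B, no triangle exists.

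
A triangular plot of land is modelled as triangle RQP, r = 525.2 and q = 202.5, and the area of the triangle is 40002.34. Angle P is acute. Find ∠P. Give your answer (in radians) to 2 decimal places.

0.85

From area = ½·r·q·sin P, we get sin P = 2·area/(r·q) ≈ 0.75226.
Taking the acute solution, ∠P ≈ 0.851 rad.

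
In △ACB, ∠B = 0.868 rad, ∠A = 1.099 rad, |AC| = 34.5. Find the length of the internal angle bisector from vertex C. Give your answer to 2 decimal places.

t_C ≈ 30.94

The third angle is ∠C = π − ∠B − ∠A = 1.175 rad.
Law of sines: |CB| = |AC|·sin A/sin B ≈ 40.275.
Law of sines: |BA| = |AC|·sin C/sin B ≈ 41.711.
The bisector from C has length 2·|AC|·|CB|·cos(∠C/2)/(|AC|+|CB|) ≈ 30.937.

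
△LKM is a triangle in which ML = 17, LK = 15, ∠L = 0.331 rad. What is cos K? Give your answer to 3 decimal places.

By the law of cosines, KM² = ML² + LK² − 2·ML·LK·cos L = 31.684, so KM ≈ 5.6288.
Law of cosines again: cos K = (LK² + KM² − ML²)/(2·LK·KM) ≈ -0.19137, so ∠K ≈ 1.763 rad.

-0.191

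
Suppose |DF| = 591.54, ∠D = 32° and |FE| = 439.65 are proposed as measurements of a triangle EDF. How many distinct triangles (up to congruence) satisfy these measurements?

2

|DF|·sin D = 591.54·sin(32°) ≈ 313.5.
Since |DF| sin D < |FE| < |DF| (313.5 < 439.65 < 591.54), two triangles exist.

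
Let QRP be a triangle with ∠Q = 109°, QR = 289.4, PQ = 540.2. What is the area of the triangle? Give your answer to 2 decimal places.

73908.29

Area = ½·PQ·QR·sin Q ≈ 73908.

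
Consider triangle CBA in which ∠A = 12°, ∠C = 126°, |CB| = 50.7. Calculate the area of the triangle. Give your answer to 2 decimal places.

The third angle is ∠B = 180° − ∠A − ∠C = 42.00°.
Law of sines: |BA| = |CB|·sin C/sin A ≈ 197.28.
Law of sines: |AC| = |CB|·sin B/sin A ≈ 163.17.
Area = ½·|CB|·|BA|·sin B ≈ 3346.4.

area ≈ 3346.38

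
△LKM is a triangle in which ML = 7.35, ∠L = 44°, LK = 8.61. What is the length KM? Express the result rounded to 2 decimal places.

6.09

By the law of cosines, KM² = ML² + LK² − 2·ML·LK·cos L = 37.11, so KM ≈ 6.0918.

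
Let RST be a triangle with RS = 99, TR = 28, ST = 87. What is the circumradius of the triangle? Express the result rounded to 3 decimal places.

51.843

By the law of cosines, cos R = (TR² + RS² − ST²) / (2·TR·RS) ≈ 0.54401, so ∠R ≈ 57.04°.
Circumradius = ST/(2 sin R) ≈ 51.843.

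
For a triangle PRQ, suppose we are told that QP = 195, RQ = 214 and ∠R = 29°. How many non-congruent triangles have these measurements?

2

RQ·sin R = 214·sin(29°) ≈ 103.7.
Since RQ sin R < QP < RQ (103.7 < 195 < 214), two triangles exist.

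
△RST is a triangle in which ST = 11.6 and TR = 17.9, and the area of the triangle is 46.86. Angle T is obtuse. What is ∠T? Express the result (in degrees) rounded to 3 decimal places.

∠T ≈ 153.169°

From area = ½·ST·TR·sin T, we get sin T = 2·area/(ST·TR) ≈ 0.45136.
Taking the obtuse solution, ∠T ≈ 153.17°.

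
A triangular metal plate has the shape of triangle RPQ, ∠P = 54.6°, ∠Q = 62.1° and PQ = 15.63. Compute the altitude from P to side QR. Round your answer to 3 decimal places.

The third angle is ∠R = 180° − ∠P − ∠Q = 63.30°.
Law of sines: QR = PQ·sin P/sin R ≈ 14.261.
Law of sines: RP = PQ·sin Q/sin R ≈ 15.462.
Area = ½·PQ·QR·sin Q ≈ 98.496.
The altitude from P has length 2·area/QR ≈ 13.813.

13.813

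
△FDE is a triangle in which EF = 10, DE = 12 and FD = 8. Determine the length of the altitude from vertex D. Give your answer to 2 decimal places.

Semiperimeter s = (12 + 10 + 8)/2 = 15.
Heron's formula: area = √(15·3·5·7) ≈ 39.686.
The altitude from D has length 2·area/EF ≈ 7.9373.

7.94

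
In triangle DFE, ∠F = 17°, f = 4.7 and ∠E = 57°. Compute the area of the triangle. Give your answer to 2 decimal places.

The third angle is ∠D = 180° − ∠F − ∠E = 106.00°.
Law of sines: d = f·sin D/sin F ≈ 15.453.
Law of sines: e = f·sin E/sin F ≈ 13.482.
Area = ½·f·d·sin E ≈ 30.455.

30.46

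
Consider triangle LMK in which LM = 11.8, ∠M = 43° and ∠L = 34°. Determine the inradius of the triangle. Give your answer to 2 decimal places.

r ≈ 2.03

The third angle is ∠K = 180° − ∠L − ∠M = 103.00°.
Law of sines: MK = LM·sin L/sin K ≈ 6.772.
Law of sines: KL = LM·sin M/sin K ≈ 8.2593.
Area = ½·LM·MK·sin M ≈ 27.249.
Semiperimeter s = (6.772+8.2593+11.8)/2 = 13.416.
Inradius = area/s = 27.249/13.416 ≈ 2.0312.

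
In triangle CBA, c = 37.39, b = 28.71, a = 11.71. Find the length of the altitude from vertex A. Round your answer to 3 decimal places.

h_A ≈ 21.833

Semiperimeter s = (37.39 + 28.71 + 11.71)/2 = 38.905.
Heron's formula: area = √(38.905·1.515·10.195·27.195) ≈ 127.83.
The altitude from A has length 2·area/a ≈ 21.833.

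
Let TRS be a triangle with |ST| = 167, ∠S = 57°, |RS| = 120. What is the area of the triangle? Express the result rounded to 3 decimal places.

Area = ½·|RS|·|ST|·sin S ≈ 8403.5.

area ≈ 8403.479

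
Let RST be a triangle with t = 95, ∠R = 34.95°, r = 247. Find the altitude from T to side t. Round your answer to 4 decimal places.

182.6265

Law of sines: sin T = t·sin R/r ≈ 0.22033.
Since r ≥ t, only the acute value applies: ∠T ≈ 12.73°.
Then ∠S = 180° − ∠R − ∠T ≈ 132.32°.
Law of sines gives s = r·sin S/sin R ≈ 318.8.
Area = ½·r·t·sin S ≈ 8674.8.
The altitude from T has length 2·area/t ≈ 182.63.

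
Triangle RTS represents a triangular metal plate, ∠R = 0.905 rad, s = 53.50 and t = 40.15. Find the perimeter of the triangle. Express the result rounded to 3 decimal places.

perimeter ≈ 136.319

By the law of cosines, r² = t² + s² − 2·t·s·cos R = 1820.7, so r ≈ 42.669.
Semiperimeter p = (42.669+40.15+53.5)/2 = 68.16.
Perimeter = 42.669 + 40.15 + 53.5 = 136.32.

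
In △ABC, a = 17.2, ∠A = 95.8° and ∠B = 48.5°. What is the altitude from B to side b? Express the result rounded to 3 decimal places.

The third angle is ∠C = 180° − ∠A − ∠B = 35.70°.
Law of sines: b = a·sin B/sin A ≈ 12.948.
Law of sines: c = a·sin C/sin A ≈ 10.089.
Area = ½·a·b·sin C ≈ 64.981.
The altitude from B has length 2·area/b ≈ 10.037.

10.037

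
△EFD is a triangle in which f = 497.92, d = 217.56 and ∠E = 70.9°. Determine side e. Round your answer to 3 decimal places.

By the law of cosines, e² = f² + d² − 2·f·d·cos E = 2.2436e+05, so e ≈ 473.67.

473.670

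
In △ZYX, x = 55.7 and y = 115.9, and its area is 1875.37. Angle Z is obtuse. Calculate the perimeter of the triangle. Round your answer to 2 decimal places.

From area = ½·y·x·sin Z, we get sin Z = 2·area/(y·x) ≈ 0.58100.
Taking the obtuse solution, ∠Z ≈ 144.48°.
Law of cosines then gives z ≈ 164.45.
Perimeter = 164.45 + 115.9 + 55.7 = 336.05.

perimeter ≈ 336.05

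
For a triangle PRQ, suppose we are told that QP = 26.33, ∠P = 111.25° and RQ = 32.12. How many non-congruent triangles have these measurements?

QP·sin P = 26.33·sin(111.25°) ≈ 24.54.
Since ∠P is not acute, a triangle exists only if RQ > QP; here RQ > QP, so there is exactly one triangle.

1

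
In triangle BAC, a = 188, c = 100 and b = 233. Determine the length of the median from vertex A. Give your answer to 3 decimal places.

Median from A: ½√(2·c² + 2·b² − a²) ≈ 152.67.

152.671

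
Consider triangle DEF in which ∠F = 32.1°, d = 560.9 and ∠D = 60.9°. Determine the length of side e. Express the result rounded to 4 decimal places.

641.0496

The third angle is ∠E = 180° − ∠F − ∠D = 87.00°.
Law of sines: e = d·sin E/sin D ≈ 641.05.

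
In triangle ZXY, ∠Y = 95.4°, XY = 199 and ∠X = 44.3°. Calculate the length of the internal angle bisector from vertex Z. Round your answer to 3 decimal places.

The third angle is ∠Z = 180° − ∠X − ∠Y = 40.30°.
Law of sines: YZ = XY·sin X/sin Z ≈ 214.88.
Law of sines: ZX = XY·sin Y/sin Z ≈ 306.31.
The bisector from Z has length 2·YZ·ZX·cos(∠Z/2)/(YZ+ZX) ≈ 237.12.

t_Z ≈ 237.118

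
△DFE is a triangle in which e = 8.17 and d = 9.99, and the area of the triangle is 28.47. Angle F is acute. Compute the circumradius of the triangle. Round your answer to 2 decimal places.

5.05

From area = ½·e·d·sin F, we get sin F = 2·area/(e·d) ≈ 0.69764.
Taking the acute solution, ∠F ≈ 44.24°.
Law of cosines then gives f ≈ 7.0426.
Circumradius = f/(2 sin F) ≈ 5.0475.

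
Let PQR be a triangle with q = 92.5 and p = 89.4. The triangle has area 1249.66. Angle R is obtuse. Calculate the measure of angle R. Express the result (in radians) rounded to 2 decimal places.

2.83

From area = ½·p·q·sin R, we get sin R = 2·area/(p·q) ≈ 0.30223.
Taking the obtuse solution, ∠R ≈ 2.8346 rad.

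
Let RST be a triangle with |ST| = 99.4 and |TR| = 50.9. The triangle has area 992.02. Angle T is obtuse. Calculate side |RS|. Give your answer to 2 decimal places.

147.58

From area = ½·|ST|·|TR|·sin T, we get sin T = 2·area/(|ST|·|TR|) ≈ 0.39214.
Taking the obtuse solution, ∠T ≈ 156.91°.
Law of cosines then gives |RS| ≈ 147.58.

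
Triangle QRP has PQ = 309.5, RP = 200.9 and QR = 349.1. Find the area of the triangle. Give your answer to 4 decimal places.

Semiperimeter s = (200.9 + 309.5 + 349.1)/2 = 429.75.
Heron's formula: area = √(429.75·228.85·120.25·80.65) ≈ 30884.

area ≈ 30883.6150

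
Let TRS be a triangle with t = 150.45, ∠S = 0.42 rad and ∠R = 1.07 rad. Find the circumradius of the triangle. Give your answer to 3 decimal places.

The third angle is ∠T = π − ∠R − ∠S = 1.652 rad.
Law of sines: r = t·sin R/sin T ≈ 132.41.
Law of sines: s = t·sin S/sin T ≈ 61.548.
Circumradius = t/(2 sin T) ≈ 75.471.

75.471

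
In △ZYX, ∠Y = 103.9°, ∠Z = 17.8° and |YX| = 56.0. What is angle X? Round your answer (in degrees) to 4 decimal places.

∠X ≈ 58.3000°

The third angle is ∠X = 180° − ∠Z − ∠Y = 58.30°.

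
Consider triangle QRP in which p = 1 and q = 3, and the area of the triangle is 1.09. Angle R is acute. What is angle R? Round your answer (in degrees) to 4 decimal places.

From area = ½·p·q·sin R, we get sin R = 2·area/(p·q) ≈ 0.72667.
Taking the acute solution, ∠R ≈ 46.61°.

∠R ≈ 46.6077°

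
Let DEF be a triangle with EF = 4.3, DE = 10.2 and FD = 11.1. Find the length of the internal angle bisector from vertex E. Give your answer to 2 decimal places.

4.26

By the law of cosines, cos E = (DE² + EF² − FD²) / (2·DE·EF) ≈ -0.00775, so ∠E ≈ 90.44°.
The bisector from E has length 2·DE·EF·cos(∠E/2)/(DE+EF) ≈ 4.2611.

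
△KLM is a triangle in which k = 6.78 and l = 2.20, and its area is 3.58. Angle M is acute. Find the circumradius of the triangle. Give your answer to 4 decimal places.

From area = ½·k·l·sin M, we get sin M = 2·area/(k·l) ≈ 0.48002.
Taking the acute solution, ∠M ≈ 28.69°.
Law of cosines then gives m ≈ 4.9637.
Circumradius = m/(2 sin M) ≈ 5.1703.

5.1703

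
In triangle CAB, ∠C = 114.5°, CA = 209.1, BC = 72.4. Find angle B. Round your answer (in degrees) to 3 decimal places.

By the law of cosines, AB² = BC² + CA² − 2·BC·CA·cos C = 61521, so AB ≈ 248.03.
Law of cosines again: cos B = (AB² + BC² − CA²)/(2·AB·BC) ≈ 0.64150, so ∠B ≈ 50.10°.

∠B ≈ 50.097°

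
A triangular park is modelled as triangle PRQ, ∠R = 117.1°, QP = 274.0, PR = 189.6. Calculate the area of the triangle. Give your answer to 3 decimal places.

area ≈ 10926.327

Law of sines: sin Q = PR·sin R/QP ≈ 0.61600.
Since QP ≥ PR, only the acute value applies: ∠Q ≈ 38.02°.
Then ∠P = 180° − ∠R − ∠Q ≈ 24.88°.
Law of sines gives RQ = QP·sin P/sin R ≈ 129.47.
Area = ½·QP·PR·sin P ≈ 10926.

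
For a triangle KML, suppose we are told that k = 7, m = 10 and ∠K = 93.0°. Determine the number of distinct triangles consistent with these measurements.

0

m·sin K = 10·sin(93.0°) ≈ 9.986.
Since ∠K is not acute, a triangle exists only if k > m; here k ≤ m, so there is no triangle.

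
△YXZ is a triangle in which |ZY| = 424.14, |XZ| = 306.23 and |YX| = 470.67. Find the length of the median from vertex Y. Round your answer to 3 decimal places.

Median from Y: ½√(2·|ZY|² + 2·|YX|² − |XZ|²) ≈ 421.03.

421.032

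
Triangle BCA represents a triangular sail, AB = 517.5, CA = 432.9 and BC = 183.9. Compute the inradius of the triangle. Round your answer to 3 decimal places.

r ≈ 67.113

Semiperimeter s = (432.9 + 517.5 + 183.9)/2 = 567.15.
Heron's formula: area = √(567.15·134.25·49.65·383.25) ≈ 38063.
Inradius = area/s = 38063/567.15 ≈ 67.113.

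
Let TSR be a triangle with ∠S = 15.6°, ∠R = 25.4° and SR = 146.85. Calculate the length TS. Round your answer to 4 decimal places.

96.0114

The third angle is ∠T = 180° − ∠S − ∠R = 139.00°.
Law of sines: TS = SR·sin R/sin T ≈ 96.011.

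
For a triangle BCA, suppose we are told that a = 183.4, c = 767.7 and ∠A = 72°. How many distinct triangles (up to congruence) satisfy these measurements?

0

c·sin A = 767.7·sin(72°) ≈ 730.1.
Since a = 183.4 < 730.1 = c sin A, no triangle exists.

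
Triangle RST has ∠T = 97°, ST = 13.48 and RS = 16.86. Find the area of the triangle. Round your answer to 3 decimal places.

area ≈ 57.641

Law of sines: sin R = ST·sin T/RS ≈ 0.79357.
Since RS ≥ ST, only the acute value applies: ∠R ≈ 52.52°.
Then ∠S = 180° − ∠T − ∠R ≈ 30.48°.
Law of sines gives TR = RS·sin S/sin T ≈ 8.6162.
Area = ½·RS·ST·sin S ≈ 57.641.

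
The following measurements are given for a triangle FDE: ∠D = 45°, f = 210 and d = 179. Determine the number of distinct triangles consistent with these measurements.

f·sin D = 210·sin(45°) ≈ 148.5.
Since f sin D < d < f (148.5 < 179 < 210), two triangles exist.

2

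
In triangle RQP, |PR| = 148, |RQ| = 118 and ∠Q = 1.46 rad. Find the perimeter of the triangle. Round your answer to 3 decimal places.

perimeter ≈ 369.326

Law of sines: sin P = |RQ|·sin Q/|PR| ≈ 0.79241.
Since |PR| ≥ |RQ|, only the acute value applies: ∠P ≈ 0.915 rad.
Then ∠R = π − ∠Q − ∠P ≈ 0.767 rad.
Law of sines gives |QP| = |PR|·sin R/sin Q ≈ 103.33.
Semiperimeter s = (103.33+148+118)/2 = 184.66.
Perimeter = 103.33 + 148 + 118 = 369.33.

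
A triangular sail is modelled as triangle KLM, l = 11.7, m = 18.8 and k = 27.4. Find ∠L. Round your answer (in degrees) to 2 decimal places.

By the law of cosines, cos L = (m² + k² − l²) / (2·m·k) ≈ 0.93892, so ∠L ≈ 20.13°.

∠L ≈ 20.13°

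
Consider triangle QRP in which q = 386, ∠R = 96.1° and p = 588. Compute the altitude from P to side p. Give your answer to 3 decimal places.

h_P ≈ 383.814

By the law of cosines, r² = p² + q² − 2·p·q·cos R = 5.4298e+05, so r ≈ 736.87.
Area = ½·p·q·sin R ≈ 1.1284e+05.
The altitude from P has length 2·area/p ≈ 383.81.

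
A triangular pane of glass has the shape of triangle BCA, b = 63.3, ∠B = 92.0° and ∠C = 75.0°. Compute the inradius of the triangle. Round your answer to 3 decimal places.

The third angle is ∠A = 180° − ∠B − ∠C = 13.00°.
Law of sines: c = b·sin C/sin B ≈ 61.18.
Law of sines: a = b·sin A/sin B ≈ 14.248.
Area = ½·b·c·sin A ≈ 435.59.
Semiperimeter s = (63.3+61.18+14.248)/2 = 69.364.
Inradius = area/s = 435.59/69.364 ≈ 6.2797.

r ≈ 6.280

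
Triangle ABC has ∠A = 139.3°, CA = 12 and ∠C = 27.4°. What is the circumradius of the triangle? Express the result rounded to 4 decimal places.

R ≈ 26.0813

The third angle is ∠B = 180° − ∠C − ∠A = 13.30°.
Law of sines: BC = CA·sin A/sin B ≈ 34.015.
Law of sines: AB = CA·sin C/sin B ≈ 24.005.
Circumradius = CA/(2 sin B) ≈ 26.081.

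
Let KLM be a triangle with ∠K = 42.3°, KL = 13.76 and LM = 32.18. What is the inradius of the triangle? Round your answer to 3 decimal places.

4.367

Law of sines: sin M = KL·sin K/LM ≈ 0.28778.
Since LM ≥ KL, only the acute value applies: ∠M ≈ 16.72°.
Then ∠L = 180° − ∠K − ∠M ≈ 120.98°.
Law of sines gives MK = LM·sin L/sin K ≈ 40.996.
Area = ½·LM·KL·sin L ≈ 189.82.
Semiperimeter s = (32.18+40.996+13.76)/2 = 43.468.
Inradius = area/s = 189.82/43.468 ≈ 4.367.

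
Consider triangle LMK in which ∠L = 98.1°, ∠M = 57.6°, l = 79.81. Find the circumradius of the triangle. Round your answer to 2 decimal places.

The third angle is ∠K = 180° − ∠L − ∠M = 24.30°.
Law of sines: m = l·sin M/sin L ≈ 68.065.
Law of sines: k = l·sin K/sin L ≈ 33.174.
Circumradius = l/(2 sin L) ≈ 40.307.

R ≈ 40.31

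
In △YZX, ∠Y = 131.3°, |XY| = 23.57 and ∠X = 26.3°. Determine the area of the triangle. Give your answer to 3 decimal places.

area ≈ 242.633

The third angle is ∠Z = 180° − ∠X − ∠Y = 22.40°.
Law of sines: |ZX| = |XY|·sin Y/sin Z ≈ 46.467.
Law of sines: |YZ| = |XY|·sin X/sin Z ≈ 27.405.
Area = ½·|XY|·|ZX|·sin X ≈ 242.63.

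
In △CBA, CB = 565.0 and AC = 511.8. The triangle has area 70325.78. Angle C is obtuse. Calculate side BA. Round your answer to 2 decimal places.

From area = ½·AC·CB·sin C, we get sin C = 2·area/(AC·CB) ≈ 0.48640.
Taking the obtuse solution, ∠C ≈ 2.634 rad.
Law of cosines then gives BA ≈ 1042.3.

1042.34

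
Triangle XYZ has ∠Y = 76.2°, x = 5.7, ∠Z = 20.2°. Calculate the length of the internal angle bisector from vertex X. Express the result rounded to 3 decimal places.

The third angle is ∠X = 180° − ∠Y − ∠Z = 83.60°.
Law of sines: y = x·sin Y/sin X ≈ 5.5702.
Law of sines: z = x·sin Z/sin X ≈ 1.9805.
The bisector from X has length 2·y·z·cos(∠X/2)/(y+z) ≈ 2.1784.

2.178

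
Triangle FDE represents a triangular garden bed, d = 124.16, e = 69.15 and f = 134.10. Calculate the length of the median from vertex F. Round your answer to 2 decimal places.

m_F ≈ 74.85

Median from F: ½√(2·d² + 2·e² − f²) ≈ 74.853.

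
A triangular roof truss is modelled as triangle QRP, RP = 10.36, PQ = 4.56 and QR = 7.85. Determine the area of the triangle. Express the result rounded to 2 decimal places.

Semiperimeter s = (10.36 + 4.56 + 7.85)/2 = 11.385.
Heron's formula: area = √(11.385·1.025·6.825·3.535) ≈ 16.779.

area ≈ 16.78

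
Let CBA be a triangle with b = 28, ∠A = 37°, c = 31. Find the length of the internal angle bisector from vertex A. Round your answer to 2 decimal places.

By the law of cosines, a² = c² + b² − 2·c·b·cos A = 358.57, so a ≈ 18.936.
The bisector from A has length 2·c·b·cos(∠A/2)/(c+b) ≈ 27.903.

t_A ≈ 27.90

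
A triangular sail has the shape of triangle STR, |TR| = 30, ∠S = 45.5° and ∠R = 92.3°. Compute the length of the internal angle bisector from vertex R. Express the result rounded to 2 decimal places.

t_R ≈ 20.16

The third angle is ∠T = 180° − ∠R − ∠S = 42.20°.
Law of sines: |RS| = |TR|·sin T/sin S ≈ 28.253.
Law of sines: |ST| = |TR|·sin R/sin S ≈ 42.027.
The bisector from R has length 2·|TR|·|RS|·cos(∠R/2)/(|TR|+|RS|) ≈ 20.16.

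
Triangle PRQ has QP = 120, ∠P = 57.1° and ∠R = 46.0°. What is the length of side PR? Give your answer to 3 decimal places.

162.478

The third angle is ∠Q = 180° − ∠P − ∠R = 76.90°.
Law of sines: PR = QP·sin Q/sin R ≈ 162.48.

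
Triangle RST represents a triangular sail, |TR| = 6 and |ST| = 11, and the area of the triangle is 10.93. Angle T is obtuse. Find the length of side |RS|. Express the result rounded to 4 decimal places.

16.7794

From area = ½·|ST|·|TR|·sin T, we get sin T = 2·area/(|ST|·|TR|) ≈ 0.33121.
Taking the obtuse solution, ∠T ≈ 160.66°.
Law of cosines then gives |RS| ≈ 16.779.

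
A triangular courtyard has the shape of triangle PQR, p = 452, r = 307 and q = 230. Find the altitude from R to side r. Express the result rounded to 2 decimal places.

210.32

Semiperimeter s = (452 + 230 + 307)/2 = 494.5.
Heron's formula: area = √(494.5·42.5·264.5·187.5) ≈ 32284.
The altitude from R has length 2·area/r ≈ 210.32.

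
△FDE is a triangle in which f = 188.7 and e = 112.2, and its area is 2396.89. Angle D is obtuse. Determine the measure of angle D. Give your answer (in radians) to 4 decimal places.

From area = ½·e·f·sin D, we get sin D = 2·area/(e·f) ≈ 0.22642.
Taking the obtuse solution, ∠D ≈ 2.913 rad.

2.9132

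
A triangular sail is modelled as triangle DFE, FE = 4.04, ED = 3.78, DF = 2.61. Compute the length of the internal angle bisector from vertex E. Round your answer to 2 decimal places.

By the law of cosines, cos E = (FE² + ED² − DF²) / (2·FE·ED) ≈ 0.77918, so ∠E ≈ 38.81°.
The bisector from E has length 2·FE·ED·cos(∠E/2)/(FE+ED) ≈ 3.6838.

3.68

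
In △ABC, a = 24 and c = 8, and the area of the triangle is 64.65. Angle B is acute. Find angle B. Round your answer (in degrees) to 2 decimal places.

From area = ½·c·a·sin B, we get sin B = 2·area/(c·a) ≈ 0.67344.
Taking the acute solution, ∠B ≈ 42.33°.

42.33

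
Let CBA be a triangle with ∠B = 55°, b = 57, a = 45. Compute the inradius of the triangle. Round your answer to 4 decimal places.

r ≈ 14.9110

Law of sines: sin A = a·sin B/b ≈ 0.64670.
Since b ≥ a, only the acute value applies: ∠A ≈ 40.29°.
Then ∠C = 180° − ∠B − ∠A ≈ 84.71°.
Law of sines gives c = b·sin C/sin B ≈ 69.287.
Area = ½·b·a·sin C ≈ 1277.
Semiperimeter s = (69.287+57+45)/2 = 85.644.
Inradius = area/s = 1277/85.644 ≈ 14.911.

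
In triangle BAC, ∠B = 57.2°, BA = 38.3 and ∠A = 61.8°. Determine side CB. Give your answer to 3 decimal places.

The third angle is ∠C = 180° − ∠B − ∠A = 61.00°.
Law of sines: CB = BA·sin A/sin C ≈ 38.593.

38.593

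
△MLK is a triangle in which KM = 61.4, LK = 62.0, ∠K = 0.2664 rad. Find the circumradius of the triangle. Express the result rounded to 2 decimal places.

By the law of cosines, ML² = LK² + KM² − 2·LK·KM·cos K = 268.93, so ML ≈ 16.399.
Area = ½·LK·KM·sin K ≈ 501.09.
Circumradius = ML/(2 sin K) ≈ 31.146.

R ≈ 31.15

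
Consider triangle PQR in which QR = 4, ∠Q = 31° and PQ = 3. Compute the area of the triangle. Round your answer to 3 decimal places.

area ≈ 3.090

Area = ½·PQ·QR·sin Q ≈ 3.0902.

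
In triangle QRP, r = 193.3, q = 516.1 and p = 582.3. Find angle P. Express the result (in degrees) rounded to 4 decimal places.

By the law of cosines, cos P = (q² + r² − p²) / (2·q·r) ≈ -0.17717, so ∠P ≈ 100.20°.

∠P ≈ 100.2048°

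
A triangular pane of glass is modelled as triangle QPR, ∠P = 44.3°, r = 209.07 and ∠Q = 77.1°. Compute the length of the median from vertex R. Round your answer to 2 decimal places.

m_R ≈ 179.47

The third angle is ∠R = 180° − ∠Q − ∠P = 58.60°.
Law of sines: q = r·sin Q/sin R ≈ 238.76.
Law of sines: p = r·sin P/sin R ≈ 171.07.
Median from R: ½√(2·q² + 2·p² − r²) ≈ 179.47.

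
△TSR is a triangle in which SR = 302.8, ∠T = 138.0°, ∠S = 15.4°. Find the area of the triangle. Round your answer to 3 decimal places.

area ≈ 8146.510

The third angle is ∠R = 180° − ∠T − ∠S = 26.60°.
Law of sines: RT = SR·sin S/sin T ≈ 120.17.
Law of sines: TS = SR·sin R/sin T ≈ 202.62.
Area = ½·SR·RT·sin R ≈ 8146.5.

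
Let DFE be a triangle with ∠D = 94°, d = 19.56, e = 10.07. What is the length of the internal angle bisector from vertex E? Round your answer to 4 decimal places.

Law of sines: sin E = e·sin D/d ≈ 0.51357.
Since d ≥ e, only the acute value applies: ∠E ≈ 30.90°.
Then ∠F = 180° − ∠D − ∠E ≈ 55.10°.
Law of sines gives f = d·sin F/sin D ≈ 16.081.
The bisector from E has length 2·d·f·cos(∠E/2)/(d+f) ≈ 17.013.

17.0127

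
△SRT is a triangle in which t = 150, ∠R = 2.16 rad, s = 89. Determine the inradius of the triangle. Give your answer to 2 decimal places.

24.57

By the law of cosines, r² = t² + s² − 2·t·s·cos R = 45258, so r ≈ 212.74.
Area = ½·t·s·sin R ≈ 5549.5.
Semiperimeter p = (89+212.74+150)/2 = 225.87.
Inradius = area/p = 5549.5/225.87 ≈ 24.569.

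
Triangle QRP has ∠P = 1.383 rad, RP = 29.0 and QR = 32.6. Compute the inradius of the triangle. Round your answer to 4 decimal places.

r ≈ 7.3098

Law of sines: sin Q = RP·sin P/QR ≈ 0.87393.
Since QR ≥ RP, only the acute value applies: ∠Q ≈ 1.063 rad.
Then ∠R = π − ∠P − ∠Q ≈ 0.695 rad.
Law of sines gives PQ = QR·sin R/sin P ≈ 21.259.
Area = ½·QR·RP·sin R ≈ 302.84.
Semiperimeter s = (29+21.259+32.6)/2 = 41.43.
Inradius = area/s = 302.84/41.43 ≈ 7.3098.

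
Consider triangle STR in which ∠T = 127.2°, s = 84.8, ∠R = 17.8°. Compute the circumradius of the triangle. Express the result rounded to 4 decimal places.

73.9221

The third angle is ∠S = 180° − ∠T − ∠R = 35.00°.
Law of sines: t = s·sin T/sin S ≈ 117.76.
Law of sines: r = s·sin R/sin S ≈ 45.195.
Circumradius = s/(2 sin S) ≈ 73.922.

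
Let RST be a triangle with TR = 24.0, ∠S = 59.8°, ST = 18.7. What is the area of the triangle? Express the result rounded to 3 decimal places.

Law of sines: sin R = ST·sin S/TR ≈ 0.67341.
Since TR ≥ ST, only the acute value applies: ∠R ≈ 42.33°.
Then ∠T = 180° − ∠S − ∠R ≈ 77.87°.
Law of sines gives RS = TR·sin T/sin S ≈ 27.149.
Area = ½·TR·ST·sin T ≈ 219.39.

area ≈ 219.389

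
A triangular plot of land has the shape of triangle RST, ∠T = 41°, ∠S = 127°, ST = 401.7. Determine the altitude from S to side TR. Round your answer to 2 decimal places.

263.54

The third angle is ∠R = 180° − ∠S − ∠T = 12.00°.
Law of sines: TR = ST·sin S/sin R ≈ 1543.
Law of sines: RS = ST·sin T/sin R ≈ 1267.6.
Area = ½·ST·TR·sin T ≈ 2.0332e+05.
The altitude from S has length 2·area/TR ≈ 263.54.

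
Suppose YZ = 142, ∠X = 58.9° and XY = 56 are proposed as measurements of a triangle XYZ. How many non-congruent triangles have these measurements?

XY·sin X = 56·sin(58.9°) ≈ 47.95.
Since YZ ≥ XY, exactly one triangle exists.

1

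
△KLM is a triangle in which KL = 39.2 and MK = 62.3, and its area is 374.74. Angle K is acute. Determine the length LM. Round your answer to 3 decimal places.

27.736

From area = ½·MK·KL·sin K, we get sin K = 2·area/(MK·KL) ≈ 0.30689.
Taking the acute solution, ∠K ≈ 17.87°.
Law of cosines then gives LM ≈ 27.736.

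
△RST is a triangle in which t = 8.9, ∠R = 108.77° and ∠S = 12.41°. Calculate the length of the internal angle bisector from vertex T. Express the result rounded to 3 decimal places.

The third angle is ∠T = 180° − ∠R − ∠S = 58.82°.
Law of sines: r = t·sin R/sin T ≈ 9.8495.
Law of sines: s = t·sin S/sin T ≈ 2.2356.
The bisector from T has length 2·r·s·cos(∠T/2)/(r+s) ≈ 3.1745.

3.174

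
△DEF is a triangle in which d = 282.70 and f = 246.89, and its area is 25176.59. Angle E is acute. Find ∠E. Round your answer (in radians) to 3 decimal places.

From area = ½·f·d·sin E, we get sin E = 2·area/(f·d) ≈ 0.72144.
Taking the acute solution, ∠E ≈ 0.806 rad.

∠E ≈ 0.806 rad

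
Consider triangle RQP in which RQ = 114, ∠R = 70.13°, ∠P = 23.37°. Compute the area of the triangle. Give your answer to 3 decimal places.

The third angle is ∠Q = 180° − ∠P − ∠R = 86.50°.
Law of sines: QP = RQ·sin R/sin P ≈ 270.28.
Law of sines: PR = RQ·sin Q/sin P ≈ 286.86.
Area = ½·RQ·QP·sin Q ≈ 15377.

15377.499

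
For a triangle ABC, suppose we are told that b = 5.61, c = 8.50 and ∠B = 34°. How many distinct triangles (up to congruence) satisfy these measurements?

2

c·sin B = 8.50·sin(34°) ≈ 4.753.
Since c sin B < b < c (4.753 < 5.61 < 8.50), two triangles exist.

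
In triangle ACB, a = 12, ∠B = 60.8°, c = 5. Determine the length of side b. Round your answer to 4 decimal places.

By the law of cosines, b² = a² + c² − 2·a·c·cos B = 110.46, so b ≈ 10.51.

10.5098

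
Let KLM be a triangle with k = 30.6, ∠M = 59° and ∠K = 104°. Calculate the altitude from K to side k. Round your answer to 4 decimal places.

7.9035

The third angle is ∠L = 180° − ∠M − ∠K = 17.00°.
Law of sines: l = k·sin L/sin K ≈ 9.2205.
Law of sines: m = k·sin M/sin K ≈ 27.032.
Area = ½·k·l·sin M ≈ 120.92.
The altitude from K has length 2·area/k ≈ 7.9035.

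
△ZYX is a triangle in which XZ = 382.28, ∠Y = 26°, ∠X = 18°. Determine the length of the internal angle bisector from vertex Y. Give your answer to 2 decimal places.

t_Y ≈ 363.46

The third angle is ∠Z = 180° − ∠Y − ∠X = 136.00°.
Law of sines: YX = XZ·sin Z/sin Y ≈ 605.77.
Law of sines: ZY = XZ·sin X/sin Y ≈ 269.48.
The bisector from Y has length 2·ZY·YX·cos(∠Y/2)/(ZY+YX) ≈ 363.46.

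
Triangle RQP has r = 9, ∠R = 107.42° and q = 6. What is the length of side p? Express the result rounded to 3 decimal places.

5.148

Law of sines: sin Q = q·sin R/r ≈ 0.63609.
Since r ≥ q, only the acute value applies: ∠Q ≈ 39.50°.
Then ∠P = 180° − ∠R − ∠Q ≈ 33.08°.
Law of sines gives p = r·sin P/sin R ≈ 5.1483.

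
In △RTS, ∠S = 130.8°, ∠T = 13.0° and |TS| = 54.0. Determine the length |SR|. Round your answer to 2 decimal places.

20.57

The third angle is ∠R = 180° − ∠T − ∠S = 36.20°.
Law of sines: |SR| = |TS|·sin T/sin R ≈ 20.568.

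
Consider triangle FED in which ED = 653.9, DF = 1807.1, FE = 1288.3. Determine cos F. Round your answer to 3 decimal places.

0.966

By the law of cosines, cos F = (DF² + FE² − ED²) / (2·DF·FE) ≈ 0.96597, so ∠F ≈ 14.99°.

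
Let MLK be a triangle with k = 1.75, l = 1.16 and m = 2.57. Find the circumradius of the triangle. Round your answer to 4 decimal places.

1.5280

By the law of cosines, cos M = (l² + k² − m²) / (2·l·k) ≈ -0.54108, so ∠M ≈ 122.76°.
Circumradius = m/(2 sin M) ≈ 1.528.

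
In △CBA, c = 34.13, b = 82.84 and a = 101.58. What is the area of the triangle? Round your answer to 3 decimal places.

1292.422

Semiperimeter s = (34.13 + 82.84 + 101.58)/2 = 109.28.
Heron's formula: area = √(109.28·75.145·26.435·7.695) ≈ 1292.4.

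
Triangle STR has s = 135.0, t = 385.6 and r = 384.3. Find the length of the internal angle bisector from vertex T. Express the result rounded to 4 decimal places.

t_T ≈ 152.5632

By the law of cosines, cos T = (r² + s² − t²) / (2·r·s) ≈ 0.16600, so ∠T ≈ 80.44°.
The bisector from T has length 2·r·s·cos(∠T/2)/(r+s) ≈ 152.56.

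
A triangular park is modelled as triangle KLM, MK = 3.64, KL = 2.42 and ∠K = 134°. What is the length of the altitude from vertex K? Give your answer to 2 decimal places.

1.13

By the law of cosines, LM² = MK² + KL² − 2·MK·KL·cos K = 31.344, so LM ≈ 5.5986.
Area = ½·MK·KL·sin K ≈ 3.1683.
The altitude from K has length 2·area/LM ≈ 1.1318.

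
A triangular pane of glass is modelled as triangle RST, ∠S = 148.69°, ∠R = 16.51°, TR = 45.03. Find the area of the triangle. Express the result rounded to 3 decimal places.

area ≈ 141.626

The third angle is ∠T = 180° − ∠R − ∠S = 14.80°.
Law of sines: ST = TR·sin R/sin S ≈ 24.625.
Law of sines: RS = TR·sin T/sin S ≈ 22.135.
Area = ½·TR·ST·sin T ≈ 141.63.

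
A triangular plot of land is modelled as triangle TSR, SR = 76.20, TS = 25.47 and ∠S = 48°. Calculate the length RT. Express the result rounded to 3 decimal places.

62.112

By the law of cosines, RT² = TS² + SR² − 2·TS·SR·cos S = 3857.8, so RT ≈ 62.112.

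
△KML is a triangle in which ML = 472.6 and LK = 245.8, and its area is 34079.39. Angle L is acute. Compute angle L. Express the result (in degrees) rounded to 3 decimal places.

∠L ≈ 35.926°

From area = ½·ML·LK·sin L, we get sin L = 2·area/(ML·LK) ≈ 0.58674.
Taking the acute solution, ∠L ≈ 35.93°.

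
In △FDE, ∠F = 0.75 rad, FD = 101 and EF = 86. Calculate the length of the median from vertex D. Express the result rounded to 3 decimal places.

By the law of cosines, DE² = EF² + FD² − 2·EF·FD·cos F = 4886.1, so DE ≈ 69.901.
Median from D: ½√(2·FD² + 2·DE² − EF²) ≈ 75.462.

m_D ≈ 75.462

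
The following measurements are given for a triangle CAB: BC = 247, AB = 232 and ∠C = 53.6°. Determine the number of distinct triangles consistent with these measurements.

BC·sin C = 247·sin(53.6°) ≈ 198.8.
Since BC sin C < AB < BC (198.8 < 232 < 247), two triangles exist.

2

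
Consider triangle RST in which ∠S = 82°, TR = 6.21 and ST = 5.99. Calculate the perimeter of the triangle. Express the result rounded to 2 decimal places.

perimeter ≈ 14.87

Law of sines: sin R = ST·sin S/TR ≈ 0.95519.
Since TR ≥ ST, only the acute value applies: ∠R ≈ 72.78°.
Then ∠T = 180° − ∠S − ∠R ≈ 25.22°.
Law of sines gives RS = TR·sin T/sin S ≈ 2.6718.
Semiperimeter s = (5.99+6.21+2.6718)/2 = 7.4359.
Perimeter = 5.99 + 6.21 + 2.6718 = 14.872.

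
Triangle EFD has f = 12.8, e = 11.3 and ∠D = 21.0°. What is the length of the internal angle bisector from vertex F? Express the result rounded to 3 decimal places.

By the law of cosines, d² = e² + f² − 2·e·f·cos D = 21.464, so d ≈ 4.6329.
Law of cosines again: cos F = (d² + e² − f²)/(2·d·e) ≈ -0.14026, so ∠F ≈ 98.06°.
The bisector from F has length 2·d·e·cos(∠F/2)/(d+e) ≈ 4.3086.

4.309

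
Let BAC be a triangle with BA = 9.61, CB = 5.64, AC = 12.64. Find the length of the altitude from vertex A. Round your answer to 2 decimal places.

Semiperimeter s = (12.64 + 5.64 + 9.61)/2 = 13.945.
Heron's formula: area = √(13.945·1.305·8.305·4.335) ≈ 25.596.
The altitude from A has length 2·area/CB ≈ 9.0767.

h_A ≈ 9.08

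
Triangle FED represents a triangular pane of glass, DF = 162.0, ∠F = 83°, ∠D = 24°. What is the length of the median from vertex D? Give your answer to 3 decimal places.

m_D ≈ 161.464

The third angle is ∠E = 180° − ∠D − ∠F = 73.00°.
Law of sines: ED = DF·sin F/sin E ≈ 168.14.
Law of sines: FE = DF·sin D/sin E ≈ 68.902.
Median from D: ½√(2·ED² + 2·DF² − FE²) ≈ 161.46.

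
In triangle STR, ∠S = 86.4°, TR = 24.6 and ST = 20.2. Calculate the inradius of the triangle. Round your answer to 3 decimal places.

Law of sines: sin R = ST·sin S/TR ≈ 0.81952.
Since TR ≥ ST, only the acute value applies: ∠R ≈ 55.04°.
Then ∠T = 180° − ∠S − ∠R ≈ 38.56°.
Law of sines gives RS = TR·sin T/sin S ≈ 15.365.
Area = ½·TR·ST·sin T ≈ 154.89.
Semiperimeter s = (24.6+15.365+20.2)/2 = 30.083.
Inradius = area/s = 154.89/30.083 ≈ 5.1486.

5.149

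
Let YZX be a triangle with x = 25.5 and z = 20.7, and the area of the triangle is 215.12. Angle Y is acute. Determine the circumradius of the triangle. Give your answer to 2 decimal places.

From area = ½·z·x·sin Y, we get sin Y = 2·area/(z·x) ≈ 0.81508.
Taking the acute solution, ∠Y ≈ 54.60°.
Law of cosines then gives y ≈ 21.613.
Circumradius = y/(2 sin Y) ≈ 13.258.

13.26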